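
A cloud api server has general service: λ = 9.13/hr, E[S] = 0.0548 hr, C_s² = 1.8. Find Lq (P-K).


ρ = λ·E[S] = 9.13·0.0548 = 0.5003
Lq = ρ²(1+C_s²)/(2(1−ρ)) = 0.2503·(1+1.8)/(2·0.4997)
= 0.2503·2.8000/0.9994 = 0.70136

Final: 0.70136


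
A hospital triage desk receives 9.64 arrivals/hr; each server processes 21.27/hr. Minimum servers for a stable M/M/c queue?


Stability requires cμ > λ ⇔ c > λ/μ.
λ/μ = 9.64/21.27 = 0.4532
Minimum integer c = ⌊0.4532⌋ + 1 = 1
Check: 1·21.27 = 21.27 > 9.64, while 0·21.27 = 0.00 ≤ 9.64

Final: 1 servers


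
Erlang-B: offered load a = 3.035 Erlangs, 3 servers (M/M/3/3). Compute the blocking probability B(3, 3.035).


B(c,a) = (a^c/c!) / Σ_{k=0}^{c} a^k/k!
a^3/3! = 4.659345
Σ terms (k=0..3): 1.00000 + 3.03500 + 4.60561 + 4.65934 = 13.299957
B = 4.659345/13.299957 = 0.350328

Final: 0.350328


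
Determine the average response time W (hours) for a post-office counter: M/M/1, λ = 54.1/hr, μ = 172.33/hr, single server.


W = 1/(μ−λ) = 1/(172.33 − 54.1) = 1/118.23 = 0.008458 hr

Final: 0.008458 hr


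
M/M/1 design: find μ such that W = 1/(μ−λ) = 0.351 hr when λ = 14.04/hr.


W = 1/(μ−λ) ⇒ μ − λ = 1/W = 1/0.351 = 2.8490
μ = λ + 1/W = 14.04 + 2.8490 = 16.8890 per hr

Final: 16.8890 /hr


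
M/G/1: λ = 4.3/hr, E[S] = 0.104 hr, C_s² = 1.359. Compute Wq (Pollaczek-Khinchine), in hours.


ρ = λ·E[S] = 4.3·0.104 = 0.4472
E[S²] = E[S]²(1+C_s²) = 0.104²·(1+1.359) = 0.025515
Wq = λ·E[S²]/(2(1−ρ)) = 4.3·0.025515/(2·0.5528) = 0.09924 hr

Final: 0.09924 hr


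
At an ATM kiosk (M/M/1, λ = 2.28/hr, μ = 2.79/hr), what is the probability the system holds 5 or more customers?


ρ = 2.28/2.79 = 0.8172
P(N ≥ n) = ρ^n = 0.8172^5 = 0.364463

Final: 0.364463


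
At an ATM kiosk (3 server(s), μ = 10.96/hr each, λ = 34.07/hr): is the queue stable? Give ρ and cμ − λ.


Total capacity cμ = 3·10.96 = 32.88/hr
ρ = λ/(cμ) = 34.07/32.88 = 1.0362
Stable ⇔ ρ < 1: NO
Spare capacity = cμ − λ = 32.88 − 34.07 = -1.19/hr

Final: ρ = 1.0362; unstable; margin = -1.19/hr


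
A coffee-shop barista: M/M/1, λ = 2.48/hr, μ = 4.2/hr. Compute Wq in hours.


ρ = 2.48/4.2 = 0.5905
Wq = ρ/(μ−λ) = 0.5905/(4.2 − 2.48) = 0.5905/1.72 = 0.3433 hr

Final: 0.3433 hr


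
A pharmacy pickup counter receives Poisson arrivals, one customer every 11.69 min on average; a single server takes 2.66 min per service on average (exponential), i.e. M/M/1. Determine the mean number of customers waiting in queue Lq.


λ = 60/11.69 = 5.1326 /hr
μ = 60/2.66 = 22.5564 /hr
ρ = λ/μ = 5.1326/22.5564 = 0.2275
Lq = ρ²/(1−ρ) = 0.05178/0.7725 = 0.06703

Final: 0.06703


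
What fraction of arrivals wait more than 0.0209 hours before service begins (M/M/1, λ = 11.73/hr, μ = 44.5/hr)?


ρ = 11.73/44.5 = 0.2636
P(Wq > t) = ρ·e^{−(μ−λ)t} = 0.2636·e^{−0.6849}
= 0.2636·0.504144 = 0.132890

Final: 0.132890


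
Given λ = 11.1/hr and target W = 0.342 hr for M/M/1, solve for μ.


W = 1/(μ−λ) ⇒ μ − λ = 1/W = 1/0.342 = 2.9240
μ = λ + 1/W = 11.1 + 2.9240 = 14.0240 per hr

Final: 14.0240 /hr


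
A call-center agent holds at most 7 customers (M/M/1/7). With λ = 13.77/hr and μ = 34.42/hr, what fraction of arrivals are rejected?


ρ = λ/μ = 13.77/34.42 = 0.4001
P_K = (1−ρ)ρ^K/(1−ρ^(K+1)) = (0.5999·0.001640)/(1 − 0.0006561)
= 0.0009839/0.999344 = 0.0009846

Final: 0.0009846


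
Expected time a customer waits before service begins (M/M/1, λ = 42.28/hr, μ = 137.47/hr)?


ρ = 42.28/137.47 = 0.3076
Wq = ρ/(μ−λ) = 0.3076/(137.47 − 42.28) = 0.3076/95.19 = 0.003231 hr

Final: 0.003231 hr


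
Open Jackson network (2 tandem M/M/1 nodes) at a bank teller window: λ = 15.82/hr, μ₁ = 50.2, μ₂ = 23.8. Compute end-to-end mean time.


Each node sees arrival rate λ = 15.82/hr (tandem ⇒ throughput preserved).
W₁ = 1/(μ₁−λ) = 1/(50.2−15.82) = 0.02909 hr
W₂ = 1/(μ₂−λ) = 1/(23.8−15.82) = 0.12531 hr
W_total = W₁ + W₂ = 0.02909 + 0.12531 = 0.15440 hr

Final: 0.15440 hr


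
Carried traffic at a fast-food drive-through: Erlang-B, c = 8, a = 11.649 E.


B(8,11.649) = 0.409145 (Erlang-B)
Carried load = a(1 − B) = 11.649·(1 − 0.409145) = 11.649·0.590855 = 6.8829 E

Final: 6.8829 Erlangs


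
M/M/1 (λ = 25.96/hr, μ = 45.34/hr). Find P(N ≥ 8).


ρ = 25.96/45.34 = 0.5726
P(N ≥ n) = ρ^n = 0.5726^8 = 0.011550

Final: 0.011550


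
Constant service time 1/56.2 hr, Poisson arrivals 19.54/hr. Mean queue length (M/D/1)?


ρ = 19.54/56.2 = 0.3477
M/D/1: Lq = ρ²/(2(1−ρ)) = 0.1209/(2·0.6523) = 0.09266

Final: 0.09266


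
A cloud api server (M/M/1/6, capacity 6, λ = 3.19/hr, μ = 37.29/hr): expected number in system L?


ρ = 3.19/37.29 = 0.08555
L = ρ[1 − (K+1)ρ^K + Kρ^(K+1)] / [(1−ρ)(1−ρ^(K+1))]
Numerator: 0.08555·(1 − 7·0.0000003919 + 6·0.00000003353) = 0.085546
Denominator: (0.9145)·(1.000000) = 0.914454
L = 0.085546/0.914454 = 0.09355

Final: 0.09355


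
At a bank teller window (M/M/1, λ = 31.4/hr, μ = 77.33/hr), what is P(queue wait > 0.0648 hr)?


ρ = 31.4/77.33 = 0.4061
P(Wq > t) = ρ·e^{−(μ−λ)t} = 0.4061·e^{−2.9763}
= 0.4061·0.050983 = 0.020702

Final: 0.020702


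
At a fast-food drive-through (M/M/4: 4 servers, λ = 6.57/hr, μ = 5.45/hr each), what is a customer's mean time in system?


a = 1.2055; ρ = 0.3014; P₀ = 0.298502
Lq = P₀·a^c·ρ/(c!(1−ρ)²) = 0.01622
Wq = Lq/λ = 0.01622/6.57 = 0.002469 hr
W = Wq + 1/μ = 0.002469 + 0.18349 = 0.18595 hr

Final: 0.18595 hr


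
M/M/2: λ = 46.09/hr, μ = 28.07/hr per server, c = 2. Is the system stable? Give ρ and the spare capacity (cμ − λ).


Total capacity cμ = 2·28.07 = 56.14/hr
ρ = λ/(cμ) = 46.09/56.14 = 0.8210
Stable ⇔ ρ < 1: YES
Spare capacity = cμ − λ = 56.14 − 46.09 = 10.05/hr

Final: ρ = 0.8210; stable; margin = 10.05/hr


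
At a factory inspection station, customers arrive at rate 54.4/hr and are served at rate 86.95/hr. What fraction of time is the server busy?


ρ = λ/μ = 54.4/86.95 = 0.6256

Final: 0.6256


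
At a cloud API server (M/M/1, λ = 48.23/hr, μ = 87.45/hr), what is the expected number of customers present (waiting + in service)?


ρ = λ/μ = 48.23/87.45 = 0.5515
L = ρ/(1−ρ) = 0.5515/(1 − 0.5515) = 0.5515/0.4485 = 1.2297

Final: 1.2297


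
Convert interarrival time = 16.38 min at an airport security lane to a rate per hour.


λ = 1/(interarrival time) in consistent units.
1 hour = 60 min, so λ = 60/16.38 = 3.6630 per hour

Final: 3.6630 /hr


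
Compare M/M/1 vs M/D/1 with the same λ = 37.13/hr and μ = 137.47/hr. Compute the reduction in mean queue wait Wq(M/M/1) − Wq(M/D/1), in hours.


ρ = 37.13/137.47 = 0.2701
Wq(M/M/1) = ρ/(μ−λ) = 0.2701/100.34 = 0.002692 hr
Wq(M/D/1) = ρ/(2(μ−λ)) = 0.001346 hr
Savings = 0.002692 − 0.001346 = 0.001346 hr

Final: 0.001346 hr


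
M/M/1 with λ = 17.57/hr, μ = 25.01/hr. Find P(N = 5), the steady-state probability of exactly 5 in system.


ρ = 17.57/25.01 = 0.7025
P_n = (1−ρ)·ρ^n = (1 − 0.7025)·0.7025^5 = 0.2975·0.171116 = 0.050904

Final: 0.050904


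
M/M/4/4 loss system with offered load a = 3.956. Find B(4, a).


B(c,a) = (a^c/c!) / Σ_{k=0}^{c} a^k/k!
a^4/4! = 10.205021
Σ terms (k=0..4): 1.00000 + 3.95600 + 7.82497 + 10.31852 + 10.20502 = 33.304513
B = 10.205021/33.304513 = 0.306416

Final: 0.306416


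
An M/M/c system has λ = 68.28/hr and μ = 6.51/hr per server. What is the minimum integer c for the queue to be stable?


Stability requires cμ > λ ⇔ c > λ/μ.
λ/μ = 68.28/6.51 = 10.4885
Minimum integer c = ⌊10.4885⌋ + 1 = 11
Check: 11·6.51 = 71.61 > 68.28, while 10·6.51 = 65.10 ≤ 68.28

Final: 11 servers


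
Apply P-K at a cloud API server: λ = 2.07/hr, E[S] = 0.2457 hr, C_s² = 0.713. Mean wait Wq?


ρ = λ·E[S] = 2.07·0.2457 = 0.5086
E[S²] = E[S]²(1+C_s²) = 0.2457²·(1+0.713) = 0.103411
Wq = λ·E[S²]/(2(1−ρ)) = 2.07·0.103411/(2·0.4914) = 0.21781 hr

Final: 0.21781 hr


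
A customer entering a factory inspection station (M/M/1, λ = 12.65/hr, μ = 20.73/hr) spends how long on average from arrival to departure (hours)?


W = 1/(μ−λ) = 1/(20.73 − 12.65) = 1/8.08 = 0.1238 hr

Final: 0.1238 hr


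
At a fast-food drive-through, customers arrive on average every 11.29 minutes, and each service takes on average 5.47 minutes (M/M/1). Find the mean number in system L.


λ = 60/11.29 = 5.3144 /hr
μ = 60/5.47 = 10.9689 /hr
ρ = λ/μ = 5.3144/10.9689 = 0.4845
L = ρ/(1−ρ) = 0.4845/0.5155 = 0.9399

Final: 0.9399


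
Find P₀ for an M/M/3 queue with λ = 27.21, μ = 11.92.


a = λ/μ = 27.21/11.92 = 2.2827; ρ = a/c = 0.7609
Σ_{k=0}^{2} a^k/k! (terms k=0..2) = 1.00000 + 2.28272 + 2.60540 = 5.88812
Tail: a^3/(3!(1−ρ)) = 11.89479/(6·0.2391) = 8.29157
P₀ = 1/(5.88812 + 8.29157) = 1/14.17969 = 0.070523

Final: 0.070523


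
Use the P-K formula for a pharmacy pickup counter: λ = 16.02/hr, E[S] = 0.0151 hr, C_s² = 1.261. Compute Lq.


ρ = λ·E[S] = 16.02·0.0151 = 0.2419
Lq = ρ²(1+C_s²)/(2(1−ρ)) = 0.05852·(1+1.261)/(2·0.7581)
= 0.05852·2.2610/1.5162 = 0.08726

Final: 0.08726


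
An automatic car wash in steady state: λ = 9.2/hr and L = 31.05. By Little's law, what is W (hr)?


W = L/λ = 31.05/9.2 = 3.3750 hr

Final: 3.3750 hr


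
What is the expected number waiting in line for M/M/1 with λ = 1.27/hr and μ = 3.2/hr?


ρ = 1.27/3.2 = 0.3969
Lq = ρ²/(1−ρ) = 0.1575/0.6031 = 0.2612

Final: 0.2612


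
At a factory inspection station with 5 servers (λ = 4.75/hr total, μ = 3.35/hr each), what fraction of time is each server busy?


ρ = λ/(cμ) = 4.75/(5·3.35) = 4.75/16.75 = 0.2836

Final: 0.2836


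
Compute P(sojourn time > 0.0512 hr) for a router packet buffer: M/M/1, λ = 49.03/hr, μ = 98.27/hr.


W ~ Exponential(μ−λ) for M/M/1.
μ − λ = 98.27 − 49.03 = 49.2400
P(W > t) = e^{−(μ−λ)t} = e^{−2.5211} = 0.080372

Final: 0.080372


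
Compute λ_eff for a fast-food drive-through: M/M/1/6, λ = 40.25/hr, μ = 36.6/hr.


ρ = 1.0997; P_K = (1−ρ)ρ^6/(1−ρ^7) = 0.186611
λ_eff = λ(1 − P_K) = 40.25·(1 − 0.186611) = 40.25·0.813389 = 32.7389 /hr

Final: 32.7389 /hr


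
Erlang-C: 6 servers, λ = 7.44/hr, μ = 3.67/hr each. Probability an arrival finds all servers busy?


a = λ/μ = 2.0272; ρ = a/6 = 0.3379
P₀ = 0.131486 (from M/M/c formula)
C(c,a) = [a^c/(c!(1−ρ))]·P₀ = [69.41307/(720·0.6621)]·0.131486
= 0.14560·0.131486 = 0.019145

Final: 0.019145


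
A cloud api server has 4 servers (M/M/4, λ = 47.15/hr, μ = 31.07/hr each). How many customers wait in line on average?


a = λ/μ = 1.5175; ρ = a/4 = 0.3794
P₀ = 0.217036
Lq = P₀·a^c·ρ / (c!·(1−ρ)²) = 0.217036·5.30349·0.3794/(24·0.38516)
= 0.04724

Final: 0.04724


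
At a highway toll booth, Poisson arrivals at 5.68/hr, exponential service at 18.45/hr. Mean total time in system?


W = 1/(μ−λ) = 1/(18.45 − 5.68) = 1/12.77 = 0.07831 hr

Final: 0.07831 hr


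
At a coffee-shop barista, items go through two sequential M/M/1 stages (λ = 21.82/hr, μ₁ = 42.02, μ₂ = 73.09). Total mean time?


Each node sees arrival rate λ = 21.82/hr (tandem ⇒ throughput preserved).
W₁ = 1/(μ₁−λ) = 1/(42.02−21.82) = 0.04950 hr
W₂ = 1/(μ₂−λ) = 1/(73.09−21.82) = 0.01950 hr
W_total = W₁ + W₂ = 0.04950 + 0.01950 = 0.06901 hr

Final: 0.06901 hr


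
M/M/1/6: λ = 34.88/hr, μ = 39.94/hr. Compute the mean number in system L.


ρ = 34.88/39.94 = 0.8733
L = ρ[1 − (K+1)ρ^K + Kρ^(K+1)] / [(1−ρ)(1−ρ^(K+1))]
Numerator: 0.8733·(1 − 7·0.443619 + 6·0.387417) = 0.191401
Denominator: (0.1267)·(0.612583) = 0.077608
L = 0.191401/0.077608 = 2.4663

Final: 2.4663


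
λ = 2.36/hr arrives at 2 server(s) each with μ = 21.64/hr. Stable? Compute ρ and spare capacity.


Total capacity cμ = 2·21.64 = 43.28/hr
ρ = λ/(cμ) = 2.36/43.28 = 0.05453
Stable ⇔ ρ < 1: YES
Spare capacity = cμ − λ = 43.28 − 2.36 = 40.92/hr

Final: ρ = 0.05453; stable; margin = 40.92/hr


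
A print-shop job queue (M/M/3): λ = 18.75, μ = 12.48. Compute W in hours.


a = 1.5024; ρ = 0.5008; P₀ = 0.209941
Lq = P₀·a^c·ρ/(c!(1−ρ)²) = 0.23846
Wq = Lq/λ = 0.23846/18.75 = 0.01272 hr
W = Wq + 1/μ = 0.01272 + 0.08013 = 0.09285 hr

Final: 0.09285 hr


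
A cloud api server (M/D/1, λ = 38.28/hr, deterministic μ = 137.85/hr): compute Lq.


ρ = 38.28/137.85 = 0.2777
M/D/1: Lq = ρ²/(2(1−ρ)) = 0.07711/(2·0.7223) = 0.05338

Final: 0.05338


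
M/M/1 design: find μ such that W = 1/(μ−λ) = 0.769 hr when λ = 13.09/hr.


W = 1/(μ−λ) ⇒ μ − λ = 1/W = 1/0.769 = 1.3004
μ = λ + 1/W = 13.09 + 1.3004 = 14.3904 per hr

Final: 14.3904 /hr


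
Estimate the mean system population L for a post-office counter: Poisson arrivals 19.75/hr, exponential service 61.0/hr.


ρ = λ/μ = 19.75/61.0 = 0.3238
L = ρ/(1−ρ) = 0.3238/(1 − 0.3238) = 0.3238/0.6762 = 0.4788

Final: 0.4788


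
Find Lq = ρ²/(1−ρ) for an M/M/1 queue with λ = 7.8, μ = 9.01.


ρ = 7.8/9.01 = 0.8657
Lq = ρ²/(1−ρ) = 0.7494/0.1343 = 5.5806

Final: 5.5806


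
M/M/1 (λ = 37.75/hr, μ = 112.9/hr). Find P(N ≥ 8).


ρ = 37.75/112.9 = 0.3344
P(N ≥ n) = ρ^n = 0.3344^8 = 0.0001562

Final: 0.0001562


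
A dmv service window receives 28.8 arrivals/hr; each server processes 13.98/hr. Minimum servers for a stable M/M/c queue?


Stability requires cμ > λ ⇔ c > λ/μ.
λ/μ = 28.8/13.98 = 2.0601
Minimum integer c = ⌊2.0601⌋ + 1 = 3
Check: 3·13.98 = 41.94 > 28.8, while 2·13.98 = 27.96 ≤ 28.8

Final: 3 servers


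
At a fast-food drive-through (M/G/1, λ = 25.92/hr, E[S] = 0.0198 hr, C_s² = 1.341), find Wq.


ρ = λ·E[S] = 25.92·0.0198 = 0.5132
E[S²] = E[S]²(1+C_s²) = 0.0198²·(1+1.341) = 0.0009178
Wq = λ·E[S²]/(2(1−ρ)) = 25.92·0.0009178/(2·0.4868) = 0.02443 hr

Final: 0.02443 hr


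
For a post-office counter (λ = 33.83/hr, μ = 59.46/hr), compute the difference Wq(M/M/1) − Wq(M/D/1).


ρ = 33.83/59.46 = 0.5690
Wq(M/M/1) = ρ/(μ−λ) = 0.5690/25.63 = 0.02220 hr
Wq(M/D/1) = ρ/(2(μ−λ)) = 0.01110 hr
Savings = 0.02220 − 0.01110 = 0.01110 hr

Final: 0.01110 hr


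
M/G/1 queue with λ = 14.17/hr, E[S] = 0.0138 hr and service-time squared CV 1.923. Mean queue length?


ρ = λ·E[S] = 14.17·0.0138 = 0.1955
Lq = ρ²(1+C_s²)/(2(1−ρ)) = 0.03824·(1+1.923)/(2·0.8045)
= 0.03824·2.9230/1.6089 = 0.06947

Final: 0.06947


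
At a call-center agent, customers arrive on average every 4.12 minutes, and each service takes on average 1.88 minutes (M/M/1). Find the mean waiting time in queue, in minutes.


λ = 60/4.12 = 14.5631 /hr
μ = 60/1.88 = 31.9149 /hr
ρ = λ/μ = 14.5631/31.9149 = 0.4563
Wq = ρ/(μ−λ) = 0.4563/(31.9149−14.5631) = 0.02630 hr
In minutes: 0.02630·60 = 1.578 min

Final: 1.578 min


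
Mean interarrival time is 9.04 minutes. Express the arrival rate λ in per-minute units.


λ = 1/(interarrival time) in consistent units.
1 minute = 1 min, so λ = 1/9.04 = 0.1106 per minute

Final: 0.1106 /min


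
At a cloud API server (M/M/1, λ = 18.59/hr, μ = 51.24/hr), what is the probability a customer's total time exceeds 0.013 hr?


W ~ Exponential(μ−λ) for M/M/1.
μ − λ = 51.24 − 18.59 = 32.6500
P(W > t) = e^{−(μ−λ)t} = e^{−0.4245} = 0.654129

Final: 0.654129


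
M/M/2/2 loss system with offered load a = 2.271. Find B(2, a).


B(c,a) = (a^c/c!) / Σ_{k=0}^{c} a^k/k!
a^2/2! = 2.578720
Σ terms (k=0..2): 1.00000 + 2.27100 + 2.57872 = 5.849721
B = 2.578720/5.849721 = 0.440828

Final: 0.440828


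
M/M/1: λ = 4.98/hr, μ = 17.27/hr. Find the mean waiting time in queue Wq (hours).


ρ = 4.98/17.27 = 0.2884
Wq = ρ/(μ−λ) = 0.2884/(17.27 − 4.98) = 0.2884/12.29 = 0.02346 hr

Final: 0.02346 hr


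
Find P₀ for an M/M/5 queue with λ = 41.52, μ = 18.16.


a = λ/μ = 41.52/18.16 = 2.2863; ρ = a/c = 0.4573
Σ_{k=0}^{4} a^k/k! (terms k=0..4) = 1.00000 + 2.28634 + 2.61368 + 1.99193 + 1.13856 = 9.03051
Tail: a^5/(5!(1−ρ)) = 62.47518/(120·0.5427) = 0.95927
P₀ = 1/(9.03051 + 0.95927) = 1/9.98978 = 0.100102

Final: 0.100102


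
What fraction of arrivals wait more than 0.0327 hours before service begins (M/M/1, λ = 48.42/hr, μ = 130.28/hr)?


ρ = 48.42/130.28 = 0.3717
P(Wq > t) = ρ·e^{−(μ−λ)t} = 0.3717·e^{−2.6768}
= 0.3717·0.068781 = 0.025563

Final: 0.025563


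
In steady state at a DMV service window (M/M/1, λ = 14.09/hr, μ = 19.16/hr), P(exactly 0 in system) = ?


ρ = 14.09/19.16 = 0.7354
P_n = (1−ρ)·ρ^n = (1 − 0.7354)·0.7354^0 = 0.2646·1.000000 = 0.264614

Final: 0.264614


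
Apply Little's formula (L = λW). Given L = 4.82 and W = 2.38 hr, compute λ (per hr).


λ = L/W = 4.82/2.38 = 2.0252 /hr

Final: 2.0252 /hr


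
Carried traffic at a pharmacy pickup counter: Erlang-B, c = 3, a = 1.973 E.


B(3,1.973) = 0.206480 (Erlang-B)
Carried load = a(1 − B) = 1.973·(1 − 0.206480) = 1.973·0.793520 = 1.5656 E

Final: 1.5656 Erlangs


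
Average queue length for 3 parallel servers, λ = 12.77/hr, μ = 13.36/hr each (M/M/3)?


a = λ/μ = 0.9558; ρ = a/3 = 0.3186
P₀ = 0.380770
Lq = P₀·a^c·ρ / (c!·(1−ρ)²) = 0.380770·0.87328·0.3186/(6·0.46429)
= 0.03803

Final: 0.03803


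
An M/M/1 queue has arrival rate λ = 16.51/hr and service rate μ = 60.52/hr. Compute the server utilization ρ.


ρ = λ/μ = 16.51/60.52 = 0.2728

Final: 0.2728


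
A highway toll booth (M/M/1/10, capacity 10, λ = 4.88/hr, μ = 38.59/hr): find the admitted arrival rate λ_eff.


ρ = 0.1265; P_K = (1−ρ)ρ^10/(1−ρ^11) = 9.136e-10
λ_eff = λ(1 − P_K) = 4.88·(1 − 9.136e-10) = 4.88·1.000000 = 4.8800 /hr

Final: 4.8800 /hr


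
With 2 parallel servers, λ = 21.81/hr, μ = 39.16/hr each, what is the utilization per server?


ρ = λ/(cμ) = 21.81/(2·39.16) = 21.81/78.32 = 0.2785

Final: 0.2785


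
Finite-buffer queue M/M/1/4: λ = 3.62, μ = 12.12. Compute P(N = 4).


ρ = λ/μ = 3.62/12.12 = 0.2987
P_K = (1−ρ)ρ^K/(1−ρ^(K+1)) = (0.7013·0.007958)/(1 − 0.002377)
= 0.005581/0.997623 = 0.005595

Final: 0.005595


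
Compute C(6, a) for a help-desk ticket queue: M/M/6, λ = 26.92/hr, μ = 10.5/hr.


a = λ/μ = 2.5638; ρ = a/6 = 0.4273
P₀ = 0.076504 (from M/M/c formula)
C(c,a) = [a^c/(c!(1−ρ))]·P₀ = [283.99751/(720·0.5727)]·0.076504
= 0.68874·0.076504 = 0.052692

Final: 0.052692


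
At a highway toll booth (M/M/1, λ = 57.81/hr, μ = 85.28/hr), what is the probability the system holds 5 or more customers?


ρ = 57.81/85.28 = 0.6779
P(N ≥ n) = ρ^n = 0.6779^5 = 0.143146

Final: 0.143146


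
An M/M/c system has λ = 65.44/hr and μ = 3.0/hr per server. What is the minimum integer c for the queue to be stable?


Stability requires cμ > λ ⇔ c > λ/μ.
λ/μ = 65.44/3.0 = 21.8133
Minimum integer c = ⌊21.8133⌋ + 1 = 22
Check: 22·3.0 = 66.00 > 65.44, while 21·3.0 = 63.00 ≤ 65.44

Final: 22 servers


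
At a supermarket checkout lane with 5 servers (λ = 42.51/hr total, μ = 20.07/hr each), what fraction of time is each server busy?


ρ = λ/(cμ) = 42.51/(5·20.07) = 42.51/100.35 = 0.4236

Final: 0.4236


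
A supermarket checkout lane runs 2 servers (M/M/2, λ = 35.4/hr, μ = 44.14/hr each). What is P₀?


a = λ/μ = 35.4/44.14 = 0.8020; ρ = a/c = 0.4010
Σ_{k=0}^{1} a^k/k! (terms k=0..1) = 1.00000 + 0.80199 = 1.80199
Tail: a^2/(2!(1−ρ)) = 0.64319/(2·0.5990) = 0.53689
P₀ = 1/(1.80199 + 0.53689) = 1/2.33888 = 0.427555

Final: 0.427555


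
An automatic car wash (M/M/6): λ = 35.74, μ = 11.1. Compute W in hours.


a = 3.2198; ρ = 0.5366; P₀ = 0.038958
Lq = P₀·a^c·ρ/(c!(1−ρ)²) = 0.15069
Wq = Lq/λ = 0.15069/35.74 = 0.004216 hr
W = Wq + 1/μ = 0.004216 + 0.09009 = 0.09431 hr

Final: 0.09431 hr


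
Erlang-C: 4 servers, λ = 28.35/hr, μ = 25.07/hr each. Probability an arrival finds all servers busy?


a = λ/μ = 1.1308; ρ = a/4 = 0.2827
P₀ = 0.321933 (from M/M/c formula)
C(c,a) = [a^c/(c!(1−ρ))]·P₀ = [1.63529/(24·0.7173)]·0.321933
= 0.09499·0.321933 = 0.030581

Final: 0.030581


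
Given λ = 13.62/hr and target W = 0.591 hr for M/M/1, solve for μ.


W = 1/(μ−λ) ⇒ μ − λ = 1/W = 1/0.591 = 1.6920
μ = λ + 1/W = 13.62 + 1.6920 = 15.3120 per hr

Final: 15.3120 /hr


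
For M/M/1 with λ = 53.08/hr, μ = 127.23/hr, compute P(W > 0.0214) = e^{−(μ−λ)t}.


W ~ Exponential(μ−λ) for M/M/1.
μ − λ = 127.23 − 53.08 = 74.1500
P(W > t) = e^{−(μ−λ)t} = e^{−1.5868} = 0.204577

Final: 0.204577


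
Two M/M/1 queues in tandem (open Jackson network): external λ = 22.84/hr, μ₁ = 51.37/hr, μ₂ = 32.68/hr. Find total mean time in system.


Each node sees arrival rate λ = 22.84/hr (tandem ⇒ throughput preserved).
W₁ = 1/(μ₁−λ) = 1/(51.37−22.84) = 0.03505 hr
W₂ = 1/(μ₂−λ) = 1/(32.68−22.84) = 0.10163 hr
W_total = W₁ + W₂ = 0.03505 + 0.10163 = 0.13668 hr

Final: 0.13668 hr


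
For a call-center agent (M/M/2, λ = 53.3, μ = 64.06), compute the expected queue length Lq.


a = λ/μ = 0.8320; ρ = a/2 = 0.4160
P₀ = 0.412413
Lq = P₀·a^c·ρ / (c!·(1−ρ)²) = 0.412413·0.69228·0.4160/(2·0.34104)
= 0.17414

Final: 0.17414


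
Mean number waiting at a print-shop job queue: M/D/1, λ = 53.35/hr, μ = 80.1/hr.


ρ = 53.35/80.1 = 0.6660
M/D/1: Lq = ρ²/(2(1−ρ)) = 0.4436/(2·0.3340) = 0.66418

Final: 0.66418


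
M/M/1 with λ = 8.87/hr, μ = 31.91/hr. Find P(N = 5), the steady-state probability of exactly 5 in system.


ρ = 8.87/31.91 = 0.2780
P_n = (1−ρ)·ρ^n = (1 − 0.2780)·0.2780^5 = 0.7220·0.001660 = 0.001198

Final: 0.001198


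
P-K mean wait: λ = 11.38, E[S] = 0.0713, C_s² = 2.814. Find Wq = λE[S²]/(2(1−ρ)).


ρ = λ·E[S] = 11.38·0.0713 = 0.8114
E[S²] = E[S]²(1+C_s²) = 0.0713²·(1+2.814) = 0.019389
Wq = λ·E[S²]/(2(1−ρ)) = 11.38·0.019389/(2·0.1886) = 0.58495 hr

Final: 0.58495 hr


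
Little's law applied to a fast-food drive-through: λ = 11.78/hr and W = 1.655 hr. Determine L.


L = λW = 11.78·1.655 = 19.4959

Final: 19.4959


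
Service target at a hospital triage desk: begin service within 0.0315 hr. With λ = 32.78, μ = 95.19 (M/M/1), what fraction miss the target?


ρ = 32.78/95.19 = 0.3444
P(Wq > t) = ρ·e^{−(μ−λ)t} = 0.3444·e^{−1.9659}
= 0.3444·0.140028 = 0.048220

Final: 0.048220


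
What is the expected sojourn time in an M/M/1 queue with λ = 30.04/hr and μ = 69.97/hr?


W = 1/(μ−λ) = 1/(69.97 − 30.04) = 1/39.93 = 0.02504 hr

Final: 0.02504 hr


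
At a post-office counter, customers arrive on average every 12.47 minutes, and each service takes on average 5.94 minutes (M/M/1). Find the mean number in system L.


λ = 60/12.47 = 4.8115 /hr
μ = 60/5.94 = 10.1010 /hr
ρ = λ/μ = 4.8115/10.1010 = 0.4763
L = ρ/(1−ρ) = 0.4763/0.5237 = 0.9096

Final: 0.9096


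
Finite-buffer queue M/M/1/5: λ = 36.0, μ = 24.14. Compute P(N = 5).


ρ = λ/μ = 36.0/24.14 = 1.4913
P_K = (1−ρ)ρ^K/(1−ρ^(K+1)) = (-0.4913·7.376089)/(1 − 10.999968)
= -3.623878/-9.999968 = 0.362389

Final: 0.362389


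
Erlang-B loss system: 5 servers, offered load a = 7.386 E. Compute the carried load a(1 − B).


B(5,7.386) = 0.446775 (Erlang-B)
Carried load = a(1 − B) = 7.386·(1 − 0.446775) = 7.386·0.553225 = 4.0861 E

Final: 4.0861 Erlangs


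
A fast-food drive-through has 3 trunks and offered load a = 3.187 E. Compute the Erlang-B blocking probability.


B(c,a) = (a^c/c!) / Σ_{k=0}^{c} a^k/k!
a^3/3! = 5.395043
Σ terms (k=0..3): 1.00000 + 3.18700 + 5.07848 + 5.39504 = 14.660528
B = 5.395043/14.660528 = 0.367998

Final: 0.367998


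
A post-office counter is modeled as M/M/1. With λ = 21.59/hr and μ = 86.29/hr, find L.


ρ = λ/μ = 21.59/86.29 = 0.2502
L = ρ/(1−ρ) = 0.2502/(1 − 0.2502) = 0.2502/0.7498 = 0.3337

Final: 0.3337


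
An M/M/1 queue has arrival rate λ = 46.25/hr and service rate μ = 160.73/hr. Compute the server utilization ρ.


ρ = λ/μ = 46.25/160.73 = 0.2877

Final: 0.2877


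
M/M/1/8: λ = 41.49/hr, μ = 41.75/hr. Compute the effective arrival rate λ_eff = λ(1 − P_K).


ρ = 0.9938; P_K = (1−ρ)ρ^8/(1−ρ^9) = 0.108355
λ_eff = λ(1 − P_K) = 41.49·(1 − 0.108355) = 41.49·0.891645 = 36.9944 /hr

Final: 36.9944 /hr


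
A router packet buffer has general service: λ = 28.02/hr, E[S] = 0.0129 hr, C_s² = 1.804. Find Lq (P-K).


ρ = λ·E[S] = 28.02·0.0129 = 0.3615
Lq = ρ²(1+C_s²)/(2(1−ρ)) = 0.1307·(1+1.804)/(2·0.6385)
= 0.1307·2.8040/1.2771 = 0.28686

Final: 0.28686


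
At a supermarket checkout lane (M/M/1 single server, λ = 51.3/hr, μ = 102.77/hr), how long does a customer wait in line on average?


ρ = 51.3/102.77 = 0.4992
Wq = ρ/(μ−λ) = 0.4992/(102.77 − 51.3) = 0.4992/51.47 = 0.009698 hr

Final: 0.009698 hr


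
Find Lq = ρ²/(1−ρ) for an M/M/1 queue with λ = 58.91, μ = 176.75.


ρ = 58.91/176.75 = 0.3333
Lq = ρ²/(1−ρ) = 0.1111/0.6667 = 0.1666

Final: 0.1666


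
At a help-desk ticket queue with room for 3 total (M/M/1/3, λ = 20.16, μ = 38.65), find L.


ρ = 20.16/38.65 = 0.5216
L = ρ[1 − (K+1)ρ^K + Kρ^(K+1)] / [(1−ρ)(1−ρ^(K+1))]
Numerator: 0.5216·(1 − 4·0.141913 + 3·0.074023) = 0.341345
Denominator: (0.4784)·(0.925977) = 0.442984
L = 0.341345/0.442984 = 0.7706

Final: 0.7706


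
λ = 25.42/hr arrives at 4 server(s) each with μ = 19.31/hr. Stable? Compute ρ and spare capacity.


Total capacity cμ = 4·19.31 = 77.24/hr
ρ = λ/(cμ) = 25.42/77.24 = 0.3291
Stable ⇔ ρ < 1: YES
Spare capacity = cμ − λ = 77.24 − 25.42 = 51.82/hr

Final: ρ = 0.3291; stable; margin = 51.82/hr


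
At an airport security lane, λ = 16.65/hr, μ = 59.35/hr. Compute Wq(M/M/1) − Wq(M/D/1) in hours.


ρ = 16.65/59.35 = 0.2805
Wq(M/M/1) = ρ/(μ−λ) = 0.2805/42.70 = 0.006570 hr
Wq(M/D/1) = ρ/(2(μ−λ)) = 0.003285 hr
Savings = 0.006570 − 0.003285 = 0.003285 hr

Final: 0.003285 hr


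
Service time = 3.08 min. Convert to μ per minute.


μ = 1/(service time) in consistent units.
1 minute = 1 min, so μ = 1/3.08 = 0.3247 per minute

Final: 0.3247 /min


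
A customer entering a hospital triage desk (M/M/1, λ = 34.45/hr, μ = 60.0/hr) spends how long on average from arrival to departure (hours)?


W = 1/(μ−λ) = 1/(60.0 − 34.45) = 1/25.55 = 0.03914 hr

Final: 0.03914 hr


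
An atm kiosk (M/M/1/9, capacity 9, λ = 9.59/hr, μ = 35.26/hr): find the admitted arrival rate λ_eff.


ρ = 0.2720; P_K = (1−ρ)ρ^9/(1−ρ^10) = 0.000005929
λ_eff = λ(1 − P_K) = 9.59·(1 − 0.000005929) = 9.59·0.999994 = 9.5899 /hr

Final: 9.5899 /hr


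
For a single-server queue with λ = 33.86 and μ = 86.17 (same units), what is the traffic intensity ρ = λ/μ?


ρ = λ/μ = 33.86/86.17 = 0.3929

Final: 0.3929


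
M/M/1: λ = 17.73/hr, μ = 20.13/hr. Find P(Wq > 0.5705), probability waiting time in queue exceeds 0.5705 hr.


ρ = 17.73/20.13 = 0.8808
P(Wq > t) = ρ·e^{−(μ−λ)t} = 0.8808·e^{−1.3692}
= 0.8808·0.254310 = 0.223990

Final: 0.223990


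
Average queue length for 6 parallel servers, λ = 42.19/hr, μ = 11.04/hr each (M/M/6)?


a = λ/μ = 3.8216; ρ = a/6 = 0.6369
P₀ = 0.020400
Lq = P₀·a^c·ρ / (c!·(1−ρ)²) = 0.020400·3114.88998·0.6369/(720·0.13182)
= 0.42642

Final: 0.42642


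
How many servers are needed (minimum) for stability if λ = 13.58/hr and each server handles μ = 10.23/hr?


Stability requires cμ > λ ⇔ c > λ/μ.
λ/μ = 13.58/10.23 = 1.3275
Minimum integer c = ⌊1.3275⌋ + 1 = 2
Check: 2·10.23 = 20.46 > 13.58, while 1·10.23 = 10.23 ≤ 13.58

Final: 2 servers


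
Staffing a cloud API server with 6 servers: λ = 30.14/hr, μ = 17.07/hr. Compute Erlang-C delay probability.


a = λ/μ = 1.7657; ρ = a/6 = 0.2943
P₀ = 0.170954 (from M/M/c formula)
C(c,a) = [a^c/(c!(1−ρ))]·P₀ = [30.30110/(720·0.7057)]·0.170954
= 0.05963·0.170954 = 0.010195

Final: 0.010195


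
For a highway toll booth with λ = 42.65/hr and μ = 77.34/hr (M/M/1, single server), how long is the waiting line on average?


ρ = 42.65/77.34 = 0.5515
Lq = ρ²/(1−ρ) = 0.3041/0.4485 = 0.6780

Final: 0.6780


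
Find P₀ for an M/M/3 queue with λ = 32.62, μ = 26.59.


a = λ/μ = 32.62/26.59 = 1.2268; ρ = a/c = 0.4089
Σ_{k=0}^{2} a^k/k! (terms k=0..2) = 1.00000 + 1.22678 + 0.75249 = 2.97927
Tail: a^3/(3!(1−ρ)) = 1.84628/(6·0.5911) = 0.52060
P₀ = 1/(2.97927 + 0.52060) = 1/3.49987 = 0.285725

Final: 0.285725


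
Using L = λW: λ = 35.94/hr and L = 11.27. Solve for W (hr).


W = L/λ = 11.27/35.94 = 0.3136 hr

Final: 0.3136 hr


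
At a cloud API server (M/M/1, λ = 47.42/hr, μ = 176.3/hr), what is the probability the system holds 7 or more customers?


ρ = 47.42/176.3 = 0.2690
P(N ≥ n) = ρ^n = 0.2690^7 = 0.0001019

Final: 0.0001019


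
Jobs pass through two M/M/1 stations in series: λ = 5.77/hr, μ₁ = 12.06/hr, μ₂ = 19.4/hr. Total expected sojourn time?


Each node sees arrival rate λ = 5.77/hr (tandem ⇒ throughput preserved).
W₁ = 1/(μ₁−λ) = 1/(12.06−5.77) = 0.15898 hr
W₂ = 1/(μ₂−λ) = 1/(19.4−5.77) = 0.07337 hr
W_total = W₁ + W₂ = 0.15898 + 0.07337 = 0.23235 hr

Final: 0.23235 hr


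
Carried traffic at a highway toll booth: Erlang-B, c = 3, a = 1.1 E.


B(3,1.1) = 0.075793 (Erlang-B)
Carried load = a(1 − B) = 1.1·(1 − 0.075793) = 1.1·0.924207 = 1.0166 E

Final: 1.0166 Erlangs


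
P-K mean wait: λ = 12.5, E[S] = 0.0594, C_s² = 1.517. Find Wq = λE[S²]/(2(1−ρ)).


ρ = λ·E[S] = 12.5·0.0594 = 0.7425
E[S²] = E[S]²(1+C_s²) = 0.0594²·(1+1.517) = 0.008881
Wq = λ·E[S²]/(2(1−ρ)) = 12.5·0.008881/(2·0.2575) = 0.21556 hr

Final: 0.21556 hr


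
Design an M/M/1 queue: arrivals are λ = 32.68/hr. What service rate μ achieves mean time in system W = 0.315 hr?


W = 1/(μ−λ) ⇒ μ − λ = 1/W = 1/0.315 = 3.1746
μ = λ + 1/W = 32.68 + 3.1746 = 35.8546 per hr

Final: 35.8546 /hr


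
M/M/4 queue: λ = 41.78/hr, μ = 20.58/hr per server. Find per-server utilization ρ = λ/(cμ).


ρ = λ/(cμ) = 41.78/(4·20.58) = 41.78/82.32 = 0.5075

Final: 0.5075


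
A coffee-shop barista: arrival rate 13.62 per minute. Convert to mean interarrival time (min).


Mean interarrival time = 1/λ = 1/13.62 minute = 0.07342 minute
In minutes: 0.07342 × 1 = 0.07342 min

Final: 0.07342 min


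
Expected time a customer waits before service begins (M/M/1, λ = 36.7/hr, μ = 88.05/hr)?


ρ = 36.7/88.05 = 0.4168
Wq = ρ/(μ−λ) = 0.4168/(88.05 − 36.7) = 0.4168/51.35 = 0.008117 hr

Final: 0.008117 hr


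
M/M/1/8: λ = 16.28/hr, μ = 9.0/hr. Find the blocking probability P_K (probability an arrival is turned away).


ρ = λ/μ = 16.28/9.0 = 1.8089
P_K = (1−ρ)ρ^K/(1−ρ^(K+1)) = (-0.8089·114.629165)/(1 − 207.351423)
= -92.722258/-206.351423 = 0.449342

Final: 0.449342


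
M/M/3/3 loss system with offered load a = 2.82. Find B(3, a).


B(c,a) = (a^c/c!) / Σ_{k=0}^{c} a^k/k!
a^3/3! = 3.737628
Σ terms (k=0..3): 1.00000 + 2.82000 + 3.97620 + 3.73763 = 11.533828
B = 3.737628/11.533828 = 0.324058

Final: 0.324058


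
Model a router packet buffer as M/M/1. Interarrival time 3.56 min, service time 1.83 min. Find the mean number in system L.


λ = 60/3.56 = 16.8539 /hr
μ = 60/1.83 = 32.7869 /hr
ρ = λ/μ = 16.8539/32.7869 = 0.5140
L = ρ/(1−ρ) = 0.5140/0.4860 = 1.0578

Final: 1.0578


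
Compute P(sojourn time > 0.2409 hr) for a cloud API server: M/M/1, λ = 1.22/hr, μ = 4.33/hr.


W ~ Exponential(μ−λ) for M/M/1.
μ − λ = 4.33 − 1.22 = 3.1100
P(W > t) = e^{−(μ−λ)t} = e^{−0.7492} = 0.472745

Final: 0.472745


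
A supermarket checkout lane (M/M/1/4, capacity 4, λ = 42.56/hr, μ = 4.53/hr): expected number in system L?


ρ = 42.56/4.53 = 9.3951
L = ρ[1 − (K+1)ρ^K + Kρ^(K+1)] / [(1−ρ)(1−ρ^(K+1))]
Numerator: 9.3951·(1 − 5·7791.367135 + 4·73201.012198) = 2384940.386373
Denominator: (-8.3951)·(-73200.012198) = 614524.605713
L = 2384940.386373/614524.605713 = 3.8810

Final: 3.8810


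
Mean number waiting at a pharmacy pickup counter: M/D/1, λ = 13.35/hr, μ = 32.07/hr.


ρ = 13.35/32.07 = 0.4163
M/D/1: Lq = ρ²/(2(1−ρ)) = 0.1733/(2·0.5837) = 0.14843

Final: 0.14843


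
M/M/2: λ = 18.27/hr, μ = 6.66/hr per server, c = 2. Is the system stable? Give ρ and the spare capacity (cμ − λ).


Total capacity cμ = 2·6.66 = 13.32/hr
ρ = λ/(cμ) = 18.27/13.32 = 1.3716
Stable ⇔ ρ < 1: NO
Spare capacity = cμ − λ = 13.32 − 18.27 = -4.95/hr

Final: ρ = 1.3716; unstable; margin = -4.95/hr


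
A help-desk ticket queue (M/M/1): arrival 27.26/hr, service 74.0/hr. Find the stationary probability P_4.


ρ = 27.26/74.0 = 0.3684
P_n = (1−ρ)·ρ^n = (1 − 0.3684)·0.3684^4 = 0.6316·0.018415 = 0.011631

Final: 0.011631


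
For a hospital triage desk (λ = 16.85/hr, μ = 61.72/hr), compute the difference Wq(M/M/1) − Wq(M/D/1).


ρ = 16.85/61.72 = 0.2730
Wq(M/M/1) = ρ/(μ−λ) = 0.2730/44.87 = 0.006084 hr
Wq(M/D/1) = ρ/(2(μ−λ)) = 0.003042 hr
Savings = 0.006084 − 0.003042 = 0.003042 hr

Final: 0.003042 hr


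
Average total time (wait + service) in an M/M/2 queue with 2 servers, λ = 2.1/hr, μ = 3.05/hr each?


a = 0.6885; ρ = 0.3443; P₀ = 0.487805
Lq = P₀·a^c·ρ/(c!(1−ρ)²) = 0.09257
Wq = Lq/λ = 0.09257/2.1 = 0.04408 hr
W = Wq + 1/μ = 0.04408 + 0.32787 = 0.37195 hr

Final: 0.37195 hr


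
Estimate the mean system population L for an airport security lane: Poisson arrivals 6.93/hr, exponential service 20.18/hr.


ρ = λ/μ = 6.93/20.18 = 0.3434
L = ρ/(1−ρ) = 0.3434/(1 − 0.3434) = 0.3434/0.6566 = 0.5230

Final: 0.5230


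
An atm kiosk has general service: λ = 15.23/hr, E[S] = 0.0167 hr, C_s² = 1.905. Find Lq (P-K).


ρ = λ·E[S] = 15.23·0.0167 = 0.2543
Lq = ρ²(1+C_s²)/(2(1−ρ)) = 0.06469·(1+1.905)/(2·0.7457)
= 0.06469·2.9050/1.4913 = 0.12601

Final: 0.12601


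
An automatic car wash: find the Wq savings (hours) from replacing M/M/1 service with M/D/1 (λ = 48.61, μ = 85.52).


ρ = 48.61/85.52 = 0.5684
Wq(M/M/1) = ρ/(μ−λ) = 0.5684/36.91 = 0.01540 hr
Wq(M/D/1) = ρ/(2(μ−λ)) = 0.007700 hr
Savings = 0.01540 − 0.007700 = 0.007700 hr

Final: 0.007700 hr


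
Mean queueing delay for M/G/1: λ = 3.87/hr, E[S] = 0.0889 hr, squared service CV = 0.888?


ρ = λ·E[S] = 3.87·0.0889 = 0.3440
E[S²] = E[S]²(1+C_s²) = 0.0889²·(1+0.888) = 0.014921
Wq = λ·E[S²]/(2(1−ρ)) = 3.87·0.014921/(2·0.6560) = 0.04402 hr

Final: 0.04402 hr


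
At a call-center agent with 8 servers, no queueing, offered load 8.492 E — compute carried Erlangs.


B(8,8.492) = 0.262439 (Erlang-B)
Carried load = a(1 − B) = 8.492·(1 − 0.262439) = 8.492·0.737561 = 6.2634 E

Final: 6.2634 Erlangs


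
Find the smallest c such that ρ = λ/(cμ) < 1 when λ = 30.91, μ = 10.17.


Stability requires cμ > λ ⇔ c > λ/μ.
λ/μ = 30.91/10.17 = 3.0393
Minimum integer c = ⌊3.0393⌋ + 1 = 4
Check: 4·10.17 = 40.68 > 30.91, while 3·10.17 = 30.51 ≤ 30.91

Final: 4 servers


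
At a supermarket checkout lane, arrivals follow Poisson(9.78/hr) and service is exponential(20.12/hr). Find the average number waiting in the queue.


ρ = 9.78/20.12 = 0.4861
Lq = ρ²/(1−ρ) = 0.2363/0.5139 = 0.4598

Final: 0.4598


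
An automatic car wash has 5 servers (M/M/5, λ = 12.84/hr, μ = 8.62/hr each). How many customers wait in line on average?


a = λ/μ = 1.4896; ρ = a/5 = 0.2979
P₀ = 0.225126
Lq = P₀·a^c·ρ / (c!·(1−ρ)²) = 0.225126·7.33312·0.2979/(120·0.49293)
= 0.008315

Final: 0.008315


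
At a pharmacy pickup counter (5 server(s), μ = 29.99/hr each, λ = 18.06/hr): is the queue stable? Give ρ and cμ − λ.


Total capacity cμ = 5·29.99 = 149.95/hr
ρ = λ/(cμ) = 18.06/149.95 = 0.1204
Stable ⇔ ρ < 1: YES
Spare capacity = cμ − λ = 149.95 − 18.06 = 131.89/hr

Final: ρ = 0.1204; stable; margin = 131.89/hr


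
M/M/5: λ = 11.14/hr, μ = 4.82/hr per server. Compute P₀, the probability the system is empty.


a = λ/μ = 11.14/4.82 = 2.3112; ρ = a/c = 0.4622
Σ_{k=0}^{4} a^k/k! (terms k=0..4) = 1.00000 + 2.31120 + 2.67083 + 2.05761 + 1.18889 = 9.22853
Tail: a^5/(5!(1−ρ)) = 65.94635/(120·0.5378) = 1.02193
P₀ = 1/(9.22853 + 1.02193) = 1/10.25046 = 0.097557

Final: 0.097557


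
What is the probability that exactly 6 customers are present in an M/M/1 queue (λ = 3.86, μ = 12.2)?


ρ = 3.86/12.2 = 0.3164
P_n = (1−ρ)·ρ^n = (1 − 0.3164)·0.3164^6 = 0.6836·0.001003 = 0.0006858

Final: 0.0006858


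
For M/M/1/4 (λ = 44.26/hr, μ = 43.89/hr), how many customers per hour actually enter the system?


ρ = 1.0084; P_K = (1−ρ)ρ^4/(1−ρ^5) = 0.203372
λ_eff = λ(1 − P_K) = 44.26·(1 − 0.203372) = 44.26·0.796628 = 35.2588 /hr

Final: 35.2588 /hr


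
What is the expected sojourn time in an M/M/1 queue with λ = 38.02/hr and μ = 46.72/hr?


W = 1/(μ−λ) = 1/(46.72 − 38.02) = 1/8.70 = 0.1149 hr

Final: 0.1149 hr


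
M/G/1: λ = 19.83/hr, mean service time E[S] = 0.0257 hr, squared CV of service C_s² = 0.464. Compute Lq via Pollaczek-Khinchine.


ρ = λ·E[S] = 19.83·0.0257 = 0.5096
Lq = ρ²(1+C_s²)/(2(1−ρ)) = 0.2597·(1+0.464)/(2·0.4904)
= 0.2597·1.4640/0.9807 = 0.38770

Final: 0.38770


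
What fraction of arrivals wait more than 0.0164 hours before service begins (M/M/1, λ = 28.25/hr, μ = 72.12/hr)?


ρ = 28.25/72.12 = 0.3917
P(Wq > t) = ρ·e^{−(μ−λ)t} = 0.3917·e^{−0.7195}
= 0.3917·0.487011 = 0.190766

Final: 0.190766


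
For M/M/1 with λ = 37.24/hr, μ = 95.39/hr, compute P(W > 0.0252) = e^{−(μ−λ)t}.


W ~ Exponential(μ−λ) for M/M/1.
μ − λ = 95.39 − 37.24 = 58.1500
P(W > t) = e^{−(μ−λ)t} = e^{−1.4654} = 0.230990

Final: 0.230990


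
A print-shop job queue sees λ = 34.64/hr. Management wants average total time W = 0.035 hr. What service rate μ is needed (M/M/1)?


W = 1/(μ−λ) ⇒ μ − λ = 1/W = 1/0.035 = 28.5714
μ = λ + 1/W = 34.64 + 28.5714 = 63.2114 per hr

Final: 63.2114 /hr


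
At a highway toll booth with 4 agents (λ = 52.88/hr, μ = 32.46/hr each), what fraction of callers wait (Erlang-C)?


a = λ/μ = 1.6291; ρ = a/4 = 0.4073
P₀ = 0.193359 (from M/M/c formula)
C(c,a) = [a^c/(c!(1−ρ))]·P₀ = [7.04323/(24·0.5927)]·0.193359
= 0.49511·0.193359 = 0.095735

Final: 0.095735


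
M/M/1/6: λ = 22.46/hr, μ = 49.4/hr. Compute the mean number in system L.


ρ = 22.46/49.4 = 0.4547
L = ρ[1 − (K+1)ρ^K + Kρ^(K+1)] / [(1−ρ)(1−ρ^(K+1))]
Numerator: 0.4547·(1 − 7·0.008833 + 6·0.004016) = 0.437500
Denominator: (0.5453)·(0.995984) = 0.543154
L = 0.437500/0.543154 = 0.8055

Final: 0.8055


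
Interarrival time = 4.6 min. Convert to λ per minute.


λ = 1/(interarrival time) in consistent units.
1 minute = 1 min, so λ = 1/4.6 = 0.2174 per minute

Final: 0.2174 /min


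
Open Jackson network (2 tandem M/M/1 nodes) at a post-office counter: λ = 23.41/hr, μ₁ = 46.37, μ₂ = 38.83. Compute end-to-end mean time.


Each node sees arrival rate λ = 23.41/hr (tandem ⇒ throughput preserved).
W₁ = 1/(μ₁−λ) = 1/(46.37−23.41) = 0.04355 hr
W₂ = 1/(μ₂−λ) = 1/(38.83−23.41) = 0.06485 hr
W_total = W₁ + W₂ = 0.04355 + 0.06485 = 0.10840 hr

Final: 0.10840 hr
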